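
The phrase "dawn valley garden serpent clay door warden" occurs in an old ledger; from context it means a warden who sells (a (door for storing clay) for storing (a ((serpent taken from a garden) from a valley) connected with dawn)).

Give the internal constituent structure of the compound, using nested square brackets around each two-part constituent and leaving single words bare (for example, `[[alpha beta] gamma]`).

Overall it is a kind of warden; the modifier is "dawn valley garden serpent clay door".
Inside "dawn valley garden serpent clay door": head "door" (specifically "clay door"), modifier "dawn valley garden serpent".
Inside "dawn valley garden serpent": head "serpent" (specifically "valley garden serpent"), modifier "dawn".
Inside "valley garden serpent": head "serpent" (specifically "garden serpent"), modifier "valley".
Inside "garden serpent": head "serpent", modifier "garden".
Inside "clay door": head "door", modifier "clay".
Putting it together: [[[dawn [valley [garden serpent]]] [clay door]] warden].

[[[dawn [valley [garden serpent]]] [clay door]] warden]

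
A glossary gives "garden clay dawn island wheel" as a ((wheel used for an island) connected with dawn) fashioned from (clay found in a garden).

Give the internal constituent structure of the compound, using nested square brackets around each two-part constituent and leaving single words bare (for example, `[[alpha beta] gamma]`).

Whole compound: head "wheel" (specifically "dawn island wheel"), modifier "garden clay".
"garden clay" → head "clay", modifier "garden".
"dawn island wheel" → head "wheel" (specifically "island wheel"), modifier "dawn".
"island wheel" → head "wheel", modifier "island".
So the structure is [[garden clay] [dawn [island wheel]]].

[[garden clay] [dawn [island wheel]]]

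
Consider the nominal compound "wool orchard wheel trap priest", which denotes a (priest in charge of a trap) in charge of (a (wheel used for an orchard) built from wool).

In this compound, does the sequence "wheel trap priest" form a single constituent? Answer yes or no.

The top-level split is [wool orchard wheel] [trap priest]; the full structure is [[wool [orchard wheel]] [trap priest]].
"wheel trap priest" straddles a constituent boundary, so it is not a single unit.

no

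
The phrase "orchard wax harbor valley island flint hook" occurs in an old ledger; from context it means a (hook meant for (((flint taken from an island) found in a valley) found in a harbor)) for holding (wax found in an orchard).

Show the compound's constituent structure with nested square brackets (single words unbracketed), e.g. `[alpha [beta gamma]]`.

[[orchard wax] [[harbor [valley [island flint]]] hook]]

At the top level: head "hook" (specifically "harbor valley island flint hook"); modifier "orchard wax".
Within "orchard wax", the head is "wax" and the modifier is "orchard".
Within "harbor valley island flint hook", the head is "hook" and the modifier is "harbor valley island flint".
Within "harbor valley island flint", the head is "flint" (specifically "valley island flint") and the modifier is "harbor".
Within "valley island flint", the head is "flint" (specifically "island flint") and the modifier is "valley".
Within "island flint", the head is "flint" and the modifier is "island".
So the structure is [[orchard wax] [[harbor [valley [island flint]]] hook]].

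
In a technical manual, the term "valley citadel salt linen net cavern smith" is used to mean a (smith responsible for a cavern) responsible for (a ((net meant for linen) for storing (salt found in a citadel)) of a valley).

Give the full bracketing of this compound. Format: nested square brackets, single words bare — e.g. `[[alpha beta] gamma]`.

[[valley [[citadel salt] [linen net]]] [cavern smith]]

At the top level: head "smith" (specifically "cavern smith"); modifier "valley citadel salt linen net".
Within "valley citadel salt linen net", the head is "net" (specifically "citadel salt linen net") and the modifier is "valley".
Within "citadel salt linen net", the head is "net" (specifically "linen net") and the modifier is "citadel salt".
Within "citadel salt", the head is "salt" and the modifier is "citadel".
Within "linen net", the head is "net" and the modifier is "linen".
Within "cavern smith", the head is "smith" and the modifier is "cavern".
Putting it together: [[valley [[citadel salt] [linen net]]] [cavern smith]].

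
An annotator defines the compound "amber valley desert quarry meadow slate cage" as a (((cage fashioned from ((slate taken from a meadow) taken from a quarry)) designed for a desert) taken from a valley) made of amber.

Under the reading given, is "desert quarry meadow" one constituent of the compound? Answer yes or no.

The top-level split is [amber] [valley desert quarry meadow slate cage]; the full structure is [amber [valley [desert [[quarry [meadow slate]] cage]]]].
"desert quarry meadow" straddles a constituent boundary, so it is not a single unit.

no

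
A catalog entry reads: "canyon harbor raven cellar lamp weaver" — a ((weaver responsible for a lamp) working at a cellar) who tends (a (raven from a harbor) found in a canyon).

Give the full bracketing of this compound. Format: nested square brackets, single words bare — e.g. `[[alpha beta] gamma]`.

At the top level: head "weaver" (specifically "cellar lamp weaver"); modifier "canyon harbor raven".
Inside "canyon harbor raven": head "raven" (specifically "harbor raven"), modifier "canyon".
Inside "harbor raven": head "raven", modifier "harbor".
Inside "cellar lamp weaver": head "weaver" (specifically "lamp weaver"), modifier "cellar".
Inside "lamp weaver": head "weaver", modifier "lamp".
So the structure is [[canyon [harbor raven]] [cellar [lamp weaver]]].

[[canyon [harbor raven]] [cellar [lamp weaver]]]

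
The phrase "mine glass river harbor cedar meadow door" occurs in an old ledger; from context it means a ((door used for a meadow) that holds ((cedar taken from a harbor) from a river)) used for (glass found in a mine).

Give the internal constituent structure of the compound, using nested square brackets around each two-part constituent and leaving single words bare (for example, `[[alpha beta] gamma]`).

At the top level: head "door" (specifically "river harbor cedar meadow door"); modifier "mine glass".
"mine glass" → head "glass", modifier "mine".
"river harbor cedar meadow door" → head "door" (specifically "meadow door"), modifier "river harbor cedar".
"river harbor cedar" → head "cedar" (specifically "harbor cedar"), modifier "river".
"harbor cedar" → head "cedar", modifier "harbor".
"meadow door" → head "door", modifier "meadow".
So the structure is [[mine glass] [[river [harbor cedar]] [meadow door]]].

[[mine glass] [[river [harbor cedar]] [meadow door]]]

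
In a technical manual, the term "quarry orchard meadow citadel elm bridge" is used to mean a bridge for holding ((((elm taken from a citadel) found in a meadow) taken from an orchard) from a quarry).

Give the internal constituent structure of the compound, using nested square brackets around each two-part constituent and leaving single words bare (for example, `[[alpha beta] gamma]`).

At the top level: head "bridge"; modifier "quarry orchard meadow citadel elm".
Within "quarry orchard meadow citadel elm", the head is "elm" (specifically "orchard meadow citadel elm") and the modifier is "quarry".
Within "orchard meadow citadel elm", the head is "elm" (specifically "meadow citadel elm") and the modifier is "orchard".
Within "meadow citadel elm", the head is "elm" (specifically "citadel elm") and the modifier is "meadow".
Within "citadel elm", the head is "elm" and the modifier is "citadel".
Putting it together: [[quarry [orchard [meadow [citadel elm]]]] bridge].

[[quarry [orchard [meadow [citadel elm]]]] bridge]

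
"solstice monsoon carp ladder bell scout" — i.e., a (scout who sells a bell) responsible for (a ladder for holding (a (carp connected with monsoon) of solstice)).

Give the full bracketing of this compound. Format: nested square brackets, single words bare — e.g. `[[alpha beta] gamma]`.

[[[solstice [monsoon carp]] ladder] [bell scout]]

Whole compound: head "scout" (specifically "bell scout"), modifier "solstice monsoon carp ladder".
Within "solstice monsoon carp ladder", the head is "ladder" and the modifier is "solstice monsoon carp".
Within "solstice monsoon carp", the head is "carp" (specifically "monsoon carp") and the modifier is "solstice".
Within "monsoon carp", the head is "carp" and the modifier is "monsoon".
Within "bell scout", the head is "scout" and the modifier is "bell".
Assembled: [[[solstice [monsoon carp]] ladder] [bell scout]].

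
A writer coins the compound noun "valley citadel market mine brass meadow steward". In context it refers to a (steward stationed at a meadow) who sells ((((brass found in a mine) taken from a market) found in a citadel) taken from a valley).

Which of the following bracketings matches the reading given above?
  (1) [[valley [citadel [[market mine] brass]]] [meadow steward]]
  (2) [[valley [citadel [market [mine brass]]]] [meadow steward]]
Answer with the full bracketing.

The paraphrase's head is the "steward" part ("meadow steward"); its modifier is "valley citadel market mine brass".
That top-level split, carried through the inner groups, gives [[valley [citadel [market [mine brass]]]] [meadow steward]].

[[valley [citadel [market [mine brass]]]] [meadow steward]]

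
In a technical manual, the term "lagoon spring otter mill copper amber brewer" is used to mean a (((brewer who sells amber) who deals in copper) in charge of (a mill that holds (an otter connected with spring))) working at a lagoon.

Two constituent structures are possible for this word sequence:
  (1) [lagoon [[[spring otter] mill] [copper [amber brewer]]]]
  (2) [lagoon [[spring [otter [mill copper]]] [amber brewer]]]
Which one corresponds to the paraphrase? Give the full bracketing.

[lagoon [[[spring otter] mill] [copper [amber brewer]]]]

The paraphrase's head is the "brewer" part ("spring otter mill copper amber brewer"); its modifier is "lagoon".
That top-level split, carried through the inner groups, gives [lagoon [[[spring otter] mill] [copper [amber brewer]]]].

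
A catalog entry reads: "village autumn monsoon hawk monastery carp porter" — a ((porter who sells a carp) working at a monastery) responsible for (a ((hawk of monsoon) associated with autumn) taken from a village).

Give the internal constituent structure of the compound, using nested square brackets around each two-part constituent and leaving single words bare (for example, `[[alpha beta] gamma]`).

[[village [autumn [monsoon hawk]]] [monastery [carp porter]]]

The outermost head in the paraphrase is "porter" (specifically "monastery carp porter"), modified by "village autumn monsoon hawk".
Inside "village autumn monsoon hawk": head "hawk" (specifically "autumn monsoon hawk"), modifier "village".
Inside "autumn monsoon hawk": head "hawk" (specifically "monsoon hawk"), modifier "autumn".
Inside "monsoon hawk": head "hawk", modifier "monsoon".
Inside "monastery carp porter": head "porter" (specifically "carp porter"), modifier "monastery".
Inside "carp porter": head "porter", modifier "carp".
Assembled: [[village [autumn [monsoon hawk]]] [monastery [carp porter]]].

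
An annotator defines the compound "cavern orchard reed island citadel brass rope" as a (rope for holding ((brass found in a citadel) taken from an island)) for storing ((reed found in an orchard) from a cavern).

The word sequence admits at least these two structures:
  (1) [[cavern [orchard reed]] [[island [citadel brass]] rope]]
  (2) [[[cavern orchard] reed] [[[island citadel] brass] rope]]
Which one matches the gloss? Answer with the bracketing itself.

The paraphrase's head is the "rope" part ("island citadel brass rope"); its modifier is "cavern orchard reed".
That top-level split, carried through the inner groups, gives [[cavern [orchard reed]] [[island [citadel brass]] rope]].

[[cavern [orchard reed]] [[island [citadel brass]] rope]]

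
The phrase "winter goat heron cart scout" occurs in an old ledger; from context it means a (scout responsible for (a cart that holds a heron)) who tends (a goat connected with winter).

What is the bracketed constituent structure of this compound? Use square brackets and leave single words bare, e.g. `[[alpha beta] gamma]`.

Whole compound: head "scout" (specifically "heron cart scout"), modifier "winter goat".
Within "winter goat", the head is "goat" and the modifier is "winter".
Within "heron cart scout", the head is "scout" and the modifier is "heron cart".
Within "heron cart", the head is "cart" and the modifier is "heron".
Assembled: [[winter goat] [[heron cart] scout]].

[[winter goat] [[heron cart] scout]]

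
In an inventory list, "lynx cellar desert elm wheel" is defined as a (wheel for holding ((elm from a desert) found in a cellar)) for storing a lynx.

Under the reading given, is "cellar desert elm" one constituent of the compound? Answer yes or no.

The paraphrase groups the words so that "cellar desert elm" is one unit: it corresponds to a single parenthesized sub-phrase.
The full structure is [lynx [[cellar [desert elm]] wheel]], in which [cellar desert elm] is a constituent.

yes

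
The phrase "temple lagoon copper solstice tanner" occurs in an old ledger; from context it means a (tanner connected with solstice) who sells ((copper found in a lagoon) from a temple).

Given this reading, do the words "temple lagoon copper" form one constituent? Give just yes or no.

The paraphrase groups the words so that "temple lagoon copper" is one unit: it corresponds to a single parenthesized sub-phrase.
The full structure is [[temple [lagoon copper]] [solstice tanner]], in which [temple lagoon copper] is a constituent.

yes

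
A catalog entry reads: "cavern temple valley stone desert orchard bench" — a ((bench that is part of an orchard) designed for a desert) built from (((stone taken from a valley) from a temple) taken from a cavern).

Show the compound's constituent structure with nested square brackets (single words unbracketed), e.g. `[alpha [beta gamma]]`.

Whole compound: head "bench" (specifically "desert orchard bench"), modifier "cavern temple valley stone".
Within "cavern temple valley stone", the head is "stone" (specifically "temple valley stone") and the modifier is "cavern".
Within "temple valley stone", the head is "stone" (specifically "valley stone") and the modifier is "temple".
Within "valley stone", the head is "stone" and the modifier is "valley".
Within "desert orchard bench", the head is "bench" (specifically "orchard bench") and the modifier is "desert".
Within "orchard bench", the head is "bench" and the modifier is "orchard".
Putting it together: [[cavern [temple [valley stone]]] [desert [orchard bench]]].

[[cavern [temple [valley stone]]] [desert [orchard bench]]]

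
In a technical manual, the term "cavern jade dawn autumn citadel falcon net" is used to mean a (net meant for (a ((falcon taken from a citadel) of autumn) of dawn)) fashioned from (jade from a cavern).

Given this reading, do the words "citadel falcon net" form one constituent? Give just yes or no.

The top-level split is [cavern jade] [dawn autumn citadel falcon net]; the full structure is [[cavern jade] [[dawn [autumn [citadel falcon]]] net]].
"citadel falcon net" straddles a constituent boundary, so it is not a single unit.

no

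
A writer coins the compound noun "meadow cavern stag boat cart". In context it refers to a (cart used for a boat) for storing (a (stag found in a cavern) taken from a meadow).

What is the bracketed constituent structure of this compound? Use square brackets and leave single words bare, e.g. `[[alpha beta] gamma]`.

[[meadow [cavern stag]] [boat cart]]

At the top level: head "cart" (specifically "boat cart"); modifier "meadow cavern stag".
Within "meadow cavern stag", the head is "stag" (specifically "cavern stag") and the modifier is "meadow".
Within "cavern stag", the head is "stag" and the modifier is "cavern".
Within "boat cart", the head is "cart" and the modifier is "boat".
Putting it together: [[meadow [cavern stag]] [boat cart]].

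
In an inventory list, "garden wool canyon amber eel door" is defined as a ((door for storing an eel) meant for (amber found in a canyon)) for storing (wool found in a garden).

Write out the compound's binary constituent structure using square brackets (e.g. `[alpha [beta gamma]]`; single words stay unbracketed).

[[garden wool] [[canyon amber] [eel door]]]

Overall it is a kind of door (specifically "canyon amber eel door"); the modifier is "garden wool".
Inside "garden wool": head "wool", modifier "garden".
Inside "canyon amber eel door": head "door" (specifically "eel door"), modifier "canyon amber".
Inside "canyon amber": head "amber", modifier "canyon".
Inside "eel door": head "door", modifier "eel".
Assembled: [[garden wool] [[canyon amber] [eel door]]].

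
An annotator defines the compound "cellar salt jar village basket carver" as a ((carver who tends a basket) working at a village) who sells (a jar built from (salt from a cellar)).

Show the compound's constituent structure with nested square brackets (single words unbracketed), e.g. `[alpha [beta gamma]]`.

At the top level: head "carver" (specifically "village basket carver"); modifier "cellar salt jar".
Within "cellar salt jar", the head is "jar" and the modifier is "cellar salt".
Within "cellar salt", the head is "salt" and the modifier is "cellar".
Within "village basket carver", the head is "carver" (specifically "basket carver") and the modifier is "village".
Within "basket carver", the head is "carver" and the modifier is "basket".
Putting it together: [[[cellar salt] jar] [village [basket carver]]].

[[[cellar salt] jar] [village [basket carver]]]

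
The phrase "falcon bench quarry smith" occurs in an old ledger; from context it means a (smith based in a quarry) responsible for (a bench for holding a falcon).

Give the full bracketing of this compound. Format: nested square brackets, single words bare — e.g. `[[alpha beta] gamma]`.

[[falcon bench] [quarry smith]]

The outermost head in the paraphrase is "smith" (specifically "quarry smith"), modified by "falcon bench".
Inside "falcon bench": head "bench", modifier "falcon".
Inside "quarry smith": head "smith", modifier "quarry".
Putting it together: [[falcon bench] [quarry smith]].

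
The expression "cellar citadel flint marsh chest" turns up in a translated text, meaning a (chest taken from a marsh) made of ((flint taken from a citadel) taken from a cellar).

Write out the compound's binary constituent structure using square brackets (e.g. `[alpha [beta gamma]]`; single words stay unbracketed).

[[cellar [citadel flint]] [marsh chest]]

At the top level: head "chest" (specifically "marsh chest"); modifier "cellar citadel flint".
Inside "cellar citadel flint": head "flint" (specifically "citadel flint"), modifier "cellar".
Inside "citadel flint": head "flint", modifier "citadel".
Inside "marsh chest": head "chest", modifier "marsh".
Assembled: [[cellar [citadel flint]] [marsh chest]].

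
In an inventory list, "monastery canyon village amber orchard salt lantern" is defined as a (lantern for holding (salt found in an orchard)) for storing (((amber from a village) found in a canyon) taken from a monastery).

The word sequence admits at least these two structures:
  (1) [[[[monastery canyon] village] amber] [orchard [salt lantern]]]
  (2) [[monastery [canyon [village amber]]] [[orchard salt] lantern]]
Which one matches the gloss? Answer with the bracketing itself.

The paraphrase's head is the "lantern" part ("orchard salt lantern"); its modifier is "monastery canyon village amber".
That top-level split, carried through the inner groups, gives [[monastery [canyon [village amber]]] [[orchard salt] lantern]].

[[monastery [canyon [village amber]]] [[orchard salt] lantern]]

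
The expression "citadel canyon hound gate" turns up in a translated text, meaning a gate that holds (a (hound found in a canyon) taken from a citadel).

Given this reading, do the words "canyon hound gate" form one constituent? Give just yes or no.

The top-level split is [citadel canyon hound] [gate]; the full structure is [[citadel [canyon hound]] gate].
"canyon hound gate" straddles a constituent boundary, so it is not a single unit.

no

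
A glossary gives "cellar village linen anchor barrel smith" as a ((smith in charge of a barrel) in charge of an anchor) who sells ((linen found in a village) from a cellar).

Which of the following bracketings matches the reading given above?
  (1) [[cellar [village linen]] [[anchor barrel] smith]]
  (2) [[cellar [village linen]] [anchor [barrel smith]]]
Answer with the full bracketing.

[[cellar [village linen]] [anchor [barrel smith]]]

The paraphrase's head is the "smith" part ("anchor barrel smith"); its modifier is "cellar village linen".
That top-level split, carried through the inner groups, gives [[cellar [village linen]] [anchor [barrel smith]]].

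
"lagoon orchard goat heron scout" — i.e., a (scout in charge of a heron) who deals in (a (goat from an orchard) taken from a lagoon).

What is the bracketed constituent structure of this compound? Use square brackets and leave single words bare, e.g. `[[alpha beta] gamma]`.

Whole compound: head "scout" (specifically "heron scout"), modifier "lagoon orchard goat".
"lagoon orchard goat" → head "goat" (specifically "orchard goat"), modifier "lagoon".
"orchard goat" → head "goat", modifier "orchard".
"heron scout" → head "scout", modifier "heron".
Putting it together: [[lagoon [orchard goat]] [heron scout]].

[[lagoon [orchard goat]] [heron scout]]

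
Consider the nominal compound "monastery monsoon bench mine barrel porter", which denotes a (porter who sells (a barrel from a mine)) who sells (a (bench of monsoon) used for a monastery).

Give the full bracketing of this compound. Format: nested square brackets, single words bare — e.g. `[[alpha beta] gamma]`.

[[monastery [monsoon bench]] [[mine barrel] porter]]

Whole compound: head "porter" (specifically "mine barrel porter"), modifier "monastery monsoon bench".
Within "monastery monsoon bench", the head is "bench" (specifically "monsoon bench") and the modifier is "monastery".
Within "monsoon bench", the head is "bench" and the modifier is "monsoon".
Within "mine barrel porter", the head is "porter" and the modifier is "mine barrel".
Within "mine barrel", the head is "barrel" and the modifier is "mine".
So the structure is [[monastery [monsoon bench]] [[mine barrel] porter]].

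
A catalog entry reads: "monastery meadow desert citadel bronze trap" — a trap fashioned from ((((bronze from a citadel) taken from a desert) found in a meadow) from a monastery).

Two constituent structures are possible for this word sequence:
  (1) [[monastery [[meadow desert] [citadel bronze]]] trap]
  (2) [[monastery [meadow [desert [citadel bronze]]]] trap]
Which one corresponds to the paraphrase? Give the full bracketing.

[[monastery [meadow [desert [citadel bronze]]]] trap]

The paraphrase's head is the "trap" part ("trap"); its modifier is "monastery meadow desert citadel bronze".
That top-level split, carried through the inner groups, gives [[monastery [meadow [desert [citadel bronze]]]] trap].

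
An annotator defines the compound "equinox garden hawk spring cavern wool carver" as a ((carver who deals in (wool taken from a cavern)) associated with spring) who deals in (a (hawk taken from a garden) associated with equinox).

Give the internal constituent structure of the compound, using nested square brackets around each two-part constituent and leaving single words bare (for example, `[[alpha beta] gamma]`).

[[equinox [garden hawk]] [spring [[cavern wool] carver]]]

The outermost head in the paraphrase is "carver" (specifically "spring cavern wool carver"), modified by "equinox garden hawk".
Within "equinox garden hawk", the head is "hawk" (specifically "garden hawk") and the modifier is "equinox".
Within "garden hawk", the head is "hawk" and the modifier is "garden".
Within "spring cavern wool carver", the head is "carver" (specifically "cavern wool carver") and the modifier is "spring".
Within "cavern wool carver", the head is "carver" and the modifier is "cavern wool".
Within "cavern wool", the head is "wool" and the modifier is "cavern".
So the structure is [[equinox [garden hawk]] [spring [[cavern wool] carver]]].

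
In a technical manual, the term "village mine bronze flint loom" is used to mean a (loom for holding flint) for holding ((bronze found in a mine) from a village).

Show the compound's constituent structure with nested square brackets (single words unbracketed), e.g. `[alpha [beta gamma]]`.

At the top level: head "loom" (specifically "flint loom"); modifier "village mine bronze".
Within "village mine bronze", the head is "bronze" (specifically "mine bronze") and the modifier is "village".
Within "mine bronze", the head is "bronze" and the modifier is "mine".
Within "flint loom", the head is "loom" and the modifier is "flint".
Assembled: [[village [mine bronze]] [flint loom]].

[[village [mine bronze]] [flint loom]]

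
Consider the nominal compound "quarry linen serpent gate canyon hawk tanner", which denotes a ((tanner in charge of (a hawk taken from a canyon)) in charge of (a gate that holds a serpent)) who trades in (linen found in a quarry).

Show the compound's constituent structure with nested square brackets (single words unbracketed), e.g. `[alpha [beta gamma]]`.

Overall it is a kind of tanner (specifically "serpent gate canyon hawk tanner"); the modifier is "quarry linen".
"quarry linen" → head "linen", modifier "quarry".
"serpent gate canyon hawk tanner" → head "tanner" (specifically "canyon hawk tanner"), modifier "serpent gate".
"serpent gate" → head "gate", modifier "serpent".
"canyon hawk tanner" → head "tanner", modifier "canyon hawk".
"canyon hawk" → head "hawk", modifier "canyon".
Putting it together: [[quarry linen] [[serpent gate] [[canyon hawk] tanner]]].

[[quarry linen] [[serpent gate] [[canyon hawk] tanner]]]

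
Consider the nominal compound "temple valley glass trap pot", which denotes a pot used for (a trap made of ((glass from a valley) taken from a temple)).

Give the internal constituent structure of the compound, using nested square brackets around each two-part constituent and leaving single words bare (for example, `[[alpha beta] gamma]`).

Whole compound: head "pot", modifier "temple valley glass trap".
Within "temple valley glass trap", the head is "trap" and the modifier is "temple valley glass".
Within "temple valley glass", the head is "glass" (specifically "valley glass") and the modifier is "temple".
Within "valley glass", the head is "glass" and the modifier is "valley".
Assembled: [[[temple [valley glass]] trap] pot].

[[[temple [valley glass]] trap] pot]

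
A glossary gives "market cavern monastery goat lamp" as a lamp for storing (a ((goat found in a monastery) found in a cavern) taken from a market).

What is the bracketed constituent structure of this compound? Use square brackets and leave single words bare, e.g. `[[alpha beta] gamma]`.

Whole compound: head "lamp", modifier "market cavern monastery goat".
Within "market cavern monastery goat", the head is "goat" (specifically "cavern monastery goat") and the modifier is "market".
Within "cavern monastery goat", the head is "goat" (specifically "monastery goat") and the modifier is "cavern".
Within "monastery goat", the head is "goat" and the modifier is "monastery".
So the structure is [[market [cavern [monastery goat]]] lamp].

[[market [cavern [monastery goat]]] lamp]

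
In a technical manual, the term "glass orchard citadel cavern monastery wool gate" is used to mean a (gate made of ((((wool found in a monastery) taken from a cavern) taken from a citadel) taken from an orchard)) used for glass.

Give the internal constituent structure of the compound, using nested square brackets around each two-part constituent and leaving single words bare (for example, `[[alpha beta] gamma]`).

At the top level: head "gate" (specifically "orchard citadel cavern monastery wool gate"); modifier "glass".
Within "orchard citadel cavern monastery wool gate", the head is "gate" and the modifier is "orchard citadel cavern monastery wool".
Within "orchard citadel cavern monastery wool", the head is "wool" (specifically "citadel cavern monastery wool") and the modifier is "orchard".
Within "citadel cavern monastery wool", the head is "wool" (specifically "cavern monastery wool") and the modifier is "citadel".
Within "cavern monastery wool", the head is "wool" (specifically "monastery wool") and the modifier is "cavern".
Within "monastery wool", the head is "wool" and the modifier is "monastery".
So the structure is [glass [[orchard [citadel [cavern [monastery wool]]]] gate]].

[glass [[orchard [citadel [cavern [monastery wool]]]] gate]]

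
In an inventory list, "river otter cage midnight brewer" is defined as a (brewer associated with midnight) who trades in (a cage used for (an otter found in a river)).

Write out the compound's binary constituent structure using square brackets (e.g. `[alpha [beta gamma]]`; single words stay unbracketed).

[[[river otter] cage] [midnight brewer]]

At the top level: head "brewer" (specifically "midnight brewer"); modifier "river otter cage".
"river otter cage" → head "cage", modifier "river otter".
"river otter" → head "otter", modifier "river".
"midnight brewer" → head "brewer", modifier "midnight".
So the structure is [[[river otter] cage] [midnight brewer]].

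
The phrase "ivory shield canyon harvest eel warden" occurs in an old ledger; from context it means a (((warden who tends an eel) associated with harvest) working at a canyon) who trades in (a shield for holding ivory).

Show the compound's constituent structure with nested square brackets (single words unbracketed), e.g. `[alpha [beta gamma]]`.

The outermost head in the paraphrase is "warden" (specifically "canyon harvest eel warden"), modified by "ivory shield".
Inside "ivory shield": head "shield", modifier "ivory".
Inside "canyon harvest eel warden": head "warden" (specifically "harvest eel warden"), modifier "canyon".
Inside "harvest eel warden": head "warden" (specifically "eel warden"), modifier "harvest".
Inside "eel warden": head "warden", modifier "eel".
So the structure is [[ivory shield] [canyon [harvest [eel warden]]]].

[[ivory shield] [canyon [harvest [eel warden]]]]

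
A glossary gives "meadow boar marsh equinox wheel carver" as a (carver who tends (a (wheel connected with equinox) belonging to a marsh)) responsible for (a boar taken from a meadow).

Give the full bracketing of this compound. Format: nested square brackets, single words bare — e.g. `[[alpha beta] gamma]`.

[[meadow boar] [[marsh [equinox wheel]] carver]]

At the top level: head "carver" (specifically "marsh equinox wheel carver"); modifier "meadow boar".
Inside "meadow boar": head "boar", modifier "meadow".
Inside "marsh equinox wheel carver": head "carver", modifier "marsh equinox wheel".
Inside "marsh equinox wheel": head "wheel" (specifically "equinox wheel"), modifier "marsh".
Inside "equinox wheel": head "wheel", modifier "equinox".
Putting it together: [[meadow boar] [[marsh [equinox wheel]] carver]].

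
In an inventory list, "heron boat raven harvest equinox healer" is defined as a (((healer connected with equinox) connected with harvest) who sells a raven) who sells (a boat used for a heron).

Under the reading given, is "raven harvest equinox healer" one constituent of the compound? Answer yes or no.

The paraphrase groups the words so that "raven harvest equinox healer" is one unit: it corresponds to a single parenthesized sub-phrase.
The full structure is [[heron boat] [raven [harvest [equinox healer]]]], in which [raven harvest equinox healer] is a constituent.

yes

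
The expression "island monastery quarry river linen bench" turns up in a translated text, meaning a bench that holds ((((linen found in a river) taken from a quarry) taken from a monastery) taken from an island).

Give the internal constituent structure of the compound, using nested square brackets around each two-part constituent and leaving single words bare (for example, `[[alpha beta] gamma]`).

[[island [monastery [quarry [river linen]]]] bench]

At the top level: head "bench"; modifier "island monastery quarry river linen".
Inside "island monastery quarry river linen": head "linen" (specifically "monastery quarry river linen"), modifier "island".
Inside "monastery quarry river linen": head "linen" (specifically "quarry river linen"), modifier "monastery".
Inside "quarry river linen": head "linen" (specifically "river linen"), modifier "quarry".
Inside "river linen": head "linen", modifier "river".
So the structure is [[island [monastery [quarry [river linen]]]] bench].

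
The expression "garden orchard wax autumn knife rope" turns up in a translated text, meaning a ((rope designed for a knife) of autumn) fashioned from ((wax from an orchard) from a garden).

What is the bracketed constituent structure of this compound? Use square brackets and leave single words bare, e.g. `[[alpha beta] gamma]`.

Whole compound: head "rope" (specifically "autumn knife rope"), modifier "garden orchard wax".
"garden orchard wax" → head "wax" (specifically "orchard wax"), modifier "garden".
"orchard wax" → head "wax", modifier "orchard".
"autumn knife rope" → head "rope" (specifically "knife rope"), modifier "autumn".
"knife rope" → head "rope", modifier "knife".
Assembled: [[garden [orchard wax]] [autumn [knife rope]]].

[[garden [orchard wax]] [autumn [knife rope]]]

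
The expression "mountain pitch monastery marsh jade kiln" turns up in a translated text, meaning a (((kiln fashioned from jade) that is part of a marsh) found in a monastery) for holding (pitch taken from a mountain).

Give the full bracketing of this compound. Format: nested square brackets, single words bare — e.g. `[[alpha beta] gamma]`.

The outermost head in the paraphrase is "kiln" (specifically "monastery marsh jade kiln"), modified by "mountain pitch".
"mountain pitch" → head "pitch", modifier "mountain".
"monastery marsh jade kiln" → head "kiln" (specifically "marsh jade kiln"), modifier "monastery".
"marsh jade kiln" → head "kiln" (specifically "jade kiln"), modifier "marsh".
"jade kiln" → head "kiln", modifier "jade".
Assembled: [[mountain pitch] [monastery [marsh [jade kiln]]]].

[[mountain pitch] [monastery [marsh [jade kiln]]]]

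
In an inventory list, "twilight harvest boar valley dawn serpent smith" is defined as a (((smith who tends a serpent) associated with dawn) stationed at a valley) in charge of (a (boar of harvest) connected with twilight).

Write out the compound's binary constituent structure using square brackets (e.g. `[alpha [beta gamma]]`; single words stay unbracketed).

The outermost head in the paraphrase is "smith" (specifically "valley dawn serpent smith"), modified by "twilight harvest boar".
"twilight harvest boar" → head "boar" (specifically "harvest boar"), modifier "twilight".
"harvest boar" → head "boar", modifier "harvest".
"valley dawn serpent smith" → head "smith" (specifically "dawn serpent smith"), modifier "valley".
"dawn serpent smith" → head "smith" (specifically "serpent smith"), modifier "dawn".
"serpent smith" → head "smith", modifier "serpent".
Putting it together: [[twilight [harvest boar]] [valley [dawn [serpent smith]]]].

[[twilight [harvest boar]] [valley [dawn [serpent smith]]]]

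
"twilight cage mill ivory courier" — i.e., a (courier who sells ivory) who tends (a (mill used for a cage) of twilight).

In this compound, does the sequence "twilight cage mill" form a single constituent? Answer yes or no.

yes

The paraphrase groups the words so that "twilight cage mill" is one unit: it corresponds to a single parenthesized sub-phrase.
The full structure is [[twilight [cage mill]] [ivory courier]], in which [twilight cage mill] is a constituent.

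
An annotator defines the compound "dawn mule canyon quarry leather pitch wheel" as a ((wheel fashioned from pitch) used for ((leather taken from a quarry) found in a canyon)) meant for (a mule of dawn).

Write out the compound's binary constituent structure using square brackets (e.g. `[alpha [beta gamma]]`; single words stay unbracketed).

Overall it is a kind of wheel (specifically "canyon quarry leather pitch wheel"); the modifier is "dawn mule".
Within "dawn mule", the head is "mule" and the modifier is "dawn".
Within "canyon quarry leather pitch wheel", the head is "wheel" (specifically "pitch wheel") and the modifier is "canyon quarry leather".
Within "canyon quarry leather", the head is "leather" (specifically "quarry leather") and the modifier is "canyon".
Within "quarry leather", the head is "leather" and the modifier is "quarry".
Within "pitch wheel", the head is "wheel" and the modifier is "pitch".
Putting it together: [[dawn mule] [[canyon [quarry leather]] [pitch wheel]]].

[[dawn mule] [[canyon [quarry leather]] [pitch wheel]]]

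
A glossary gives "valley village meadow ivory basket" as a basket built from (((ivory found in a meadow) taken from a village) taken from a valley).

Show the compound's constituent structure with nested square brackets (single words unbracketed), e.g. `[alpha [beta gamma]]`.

Whole compound: head "basket", modifier "valley village meadow ivory".
Inside "valley village meadow ivory": head "ivory" (specifically "village meadow ivory"), modifier "valley".
Inside "village meadow ivory": head "ivory" (specifically "meadow ivory"), modifier "village".
Inside "meadow ivory": head "ivory", modifier "meadow".
Putting it together: [[valley [village [meadow ivory]]] basket].

[[valley [village [meadow ivory]]] basket]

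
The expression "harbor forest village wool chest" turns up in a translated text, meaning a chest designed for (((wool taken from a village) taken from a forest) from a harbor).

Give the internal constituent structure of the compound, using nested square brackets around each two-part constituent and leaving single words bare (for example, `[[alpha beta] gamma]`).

[[harbor [forest [village wool]]] chest]

Whole compound: head "chest", modifier "harbor forest village wool".
Inside "harbor forest village wool": head "wool" (specifically "forest village wool"), modifier "harbor".
Inside "forest village wool": head "wool" (specifically "village wool"), modifier "forest".
Inside "village wool": head "wool", modifier "village".
Putting it together: [[harbor [forest [village wool]]] chest].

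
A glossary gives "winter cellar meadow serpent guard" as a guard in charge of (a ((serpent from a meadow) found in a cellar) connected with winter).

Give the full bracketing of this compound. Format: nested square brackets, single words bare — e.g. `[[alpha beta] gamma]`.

Overall it is a kind of guard; the modifier is "winter cellar meadow serpent".
Inside "winter cellar meadow serpent": head "serpent" (specifically "cellar meadow serpent"), modifier "winter".
Inside "cellar meadow serpent": head "serpent" (specifically "meadow serpent"), modifier "cellar".
Inside "meadow serpent": head "serpent", modifier "meadow".
So the structure is [[winter [cellar [meadow serpent]]] guard].

[[winter [cellar [meadow serpent]]] guard]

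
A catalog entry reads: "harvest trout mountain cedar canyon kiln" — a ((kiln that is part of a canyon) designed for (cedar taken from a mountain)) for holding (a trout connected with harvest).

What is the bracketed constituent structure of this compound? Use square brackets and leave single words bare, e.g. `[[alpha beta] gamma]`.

[[harvest trout] [[mountain cedar] [canyon kiln]]]

Whole compound: head "kiln" (specifically "mountain cedar canyon kiln"), modifier "harvest trout".
"harvest trout" → head "trout", modifier "harvest".
"mountain cedar canyon kiln" → head "kiln" (specifically "canyon kiln"), modifier "mountain cedar".
"mountain cedar" → head "cedar", modifier "mountain".
"canyon kiln" → head "kiln", modifier "canyon".
Assembled: [[harvest trout] [[mountain cedar] [canyon kiln]]].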